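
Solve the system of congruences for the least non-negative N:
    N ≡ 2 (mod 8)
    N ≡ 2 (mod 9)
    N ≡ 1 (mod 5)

From N ≡ 2 (mod 8) write N = 2 + 8t. Substituting into N ≡ 2 (mod 9) gives 8t ≡ 0 (mod 9), and since 8⁻¹ ≡ 8 (mod 9), t ≡ 0. Hence N ≡ 2 + 8·0 = 2 (mod 72).
From N ≡ 2 (mod 72) write N = 2 + 72t. Substituting into N ≡ 1 (mod 5) gives 72t ≡ 4 (mod 5), and since 2⁻¹ ≡ 3 (mod 5), t ≡ 2. Hence N ≡ 2 + 72·2 = 146 (mod 360).

146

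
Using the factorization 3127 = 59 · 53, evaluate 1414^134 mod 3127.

1954

Mod 59: 1414 ≡ 57; by Fermat, exponent reduces to 134 mod 58 = 18; 57^18 ≡ 7 (mod 59).
Mod 53: 1414 ≡ 36; by Fermat, exponent reduces to 134 mod 52 = 30; 36^30 ≡ 46 (mod 53).
Combine by CRT: x ≡ 7 (mod 59), x ≡ 46 (mod 53) ⇒ x ≡ 1954 (mod 3127).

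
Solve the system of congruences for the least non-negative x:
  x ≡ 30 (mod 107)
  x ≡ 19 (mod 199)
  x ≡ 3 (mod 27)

From x ≡ 30 (mod 107) write x = 30 + 107t. Substituting into x ≡ 19 (mod 199) gives 107t ≡ 188 (mod 199), and since 107⁻¹ ≡ 93 (mod 199), t ≡ 171. Hence x ≡ 30 + 107·171 = 18327 (mod 21293).
From x ≡ 18327 (mod 21293) write x = 18327 + 21293t. Substituting into x ≡ 3 (mod 27) gives 21293t ≡ 9 (mod 27), and since 17⁻¹ ≡ 8 (mod 27), t ≡ 18. Hence x ≡ 18327 + 21293·18 = 401601 (mod 574911).

401601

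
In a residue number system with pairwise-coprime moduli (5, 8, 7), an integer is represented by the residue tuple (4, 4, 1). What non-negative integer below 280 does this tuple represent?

The moduli are pairwise coprime; N = 5·8·7 = 280.
N/5 = 56; 56 ≡ 1 (mod 5), inverse 1.
N/8 = 35; 35 ≡ 3 (mod 8); 3·3 ≡ 1, so inverse 3.
N/7 = 40; 40 ≡ 5 (mod 7); 5·3 ≡ 1, so inverse 3.
x ≡ 4·56·1 + 4·35·3 + 1·40·3 = 764.
764 mod 280 = 204.

204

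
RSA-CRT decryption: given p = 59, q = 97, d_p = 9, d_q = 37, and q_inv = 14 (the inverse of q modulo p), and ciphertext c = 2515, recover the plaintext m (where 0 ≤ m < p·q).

4716

m₁ = c^(d_p) mod p: c ≡ 37 (mod 59), and 37^9 mod 59 = 55.
m₂ = c^(d_q) mod q: c ≡ 90 (mod 97), and 90^37 mod 97 = 60.
h = q_inv·(m₁ − m₂) mod p = 14·(55 − 60) mod 59 = 48.
m = m₂ + h·q = 60 + 48·97 = 4716.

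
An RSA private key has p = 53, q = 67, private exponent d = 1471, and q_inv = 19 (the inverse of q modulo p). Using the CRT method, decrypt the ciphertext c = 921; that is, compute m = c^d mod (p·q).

446

d_p = d mod (p−1) = 1471 mod 52 = 15; d_q = d mod (q−1) = 19.
m₁ = c^(d_p) mod p: c ≡ 20 (mod 53), and 20^15 mod 53 = 22.
m₂ = c^(d_q) mod q: c ≡ 50 (mod 67), and 50^19 mod 67 = 44.
h = q_inv·(m₁ − m₂) mod p = 19·(22 − 44) mod 53 = 6.
m = m₂ + h·q = 44 + 6·67 = 446.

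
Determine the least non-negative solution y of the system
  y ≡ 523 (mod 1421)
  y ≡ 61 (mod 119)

21838

Combine the congruences pairwise.
gcd(1421, 119) = 7 and 7 | (61 − 523), so the pair is consistent; merging gives y ≡ 21838 (mod 24157), where 24157 = lcm(1421, 119).
The solution is unique modulo lcm(1421, 119) = 24157.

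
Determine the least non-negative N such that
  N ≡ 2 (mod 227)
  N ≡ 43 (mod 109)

12033

Combine the congruences pairwise.
From N ≡ 2 (mod 227) write N = 2 + 227t. Substituting into N ≡ 43 (mod 109) gives 227t ≡ 41 (mod 109), and since 9⁻¹ ≡ 97 (mod 109), t ≡ 53. Hence N ≡ 2 + 227·53 = 12033 (mod 24743).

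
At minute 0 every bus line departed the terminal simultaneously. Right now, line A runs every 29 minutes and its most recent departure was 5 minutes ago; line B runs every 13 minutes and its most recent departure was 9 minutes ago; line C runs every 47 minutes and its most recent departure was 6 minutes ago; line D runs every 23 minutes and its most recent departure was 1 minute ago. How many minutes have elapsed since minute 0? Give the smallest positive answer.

86251

From t ≡ 5 (mod 29) write t = 5 + 29s. Substituting into t ≡ 9 (mod 13) gives 29s ≡ 4 (mod 13), and since 3⁻¹ ≡ 9 (mod 13), s ≡ 10. Hence t ≡ 5 + 29·10 = 295 (mod 377).
From t ≡ 295 (mod 377) write t = 295 + 377s. Substituting into t ≡ 6 (mod 47) gives 377s ≡ 40 (mod 47), and since 1⁻¹ ≡ 1 (mod 47), s ≡ 40. Hence t ≡ 295 + 377·40 = 15375 (mod 17719).
From t ≡ 15375 (mod 17719) write t = 15375 + 17719s. Substituting into t ≡ 1 (mod 23) gives 17719s ≡ 13 (mod 23), and since 9⁻¹ ≡ 18 (mod 23), s ≡ 4. Hence t ≡ 15375 + 17719·4 = 86251 (mod 407537).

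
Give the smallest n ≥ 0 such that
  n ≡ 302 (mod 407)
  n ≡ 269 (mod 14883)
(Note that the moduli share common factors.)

gcd(407, 14883) = 11 and 11 | (269 − 302), so the pair is consistent; merging gives n ≡ 238397 (mod 550671), where 550671 = lcm(407, 14883).
The solution is unique modulo lcm(407, 14883) = 550671.

238397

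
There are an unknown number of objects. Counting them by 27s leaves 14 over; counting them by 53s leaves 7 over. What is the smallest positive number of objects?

Combine the congruences pairwise.
From N ≡ 14 (mod 27) write N = 14 + 27t. Substituting into N ≡ 7 (mod 53) gives 27t ≡ 46 (mod 53), and since 27⁻¹ ≡ 2 (mod 53), t ≡ 39. Hence N ≡ 14 + 27·39 = 1067 (mod 1431).

1067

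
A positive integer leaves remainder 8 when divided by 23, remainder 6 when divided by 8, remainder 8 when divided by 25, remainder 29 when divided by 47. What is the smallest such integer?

From a ≡ 8 (mod 23) write a = 8 + 23t. Substituting into a ≡ 6 (mod 8) gives 23t ≡ 6 (mod 8), and since 7⁻¹ ≡ 7 (mod 8), t ≡ 2. Hence a ≡ 8 + 23·2 = 54 (mod 184).
From a ≡ 54 (mod 184) write a = 54 + 184t. Substituting into a ≡ 8 (mod 25) gives 184t ≡ 4 (mod 25), and since 9⁻¹ ≡ 14 (mod 25), t ≡ 6. Hence a ≡ 54 + 184·6 = 1158 (mod 4600).
From a ≡ 1158 (mod 4600) write a = 1158 + 4600t. Substituting into a ≡ 29 (mod 47) gives 4600t ≡ 46 (mod 47), and since 41⁻¹ ≡ 39 (mod 47), t ≡ 8. Hence a ≡ 1158 + 4600·8 = 37958 (mod 216200).

37958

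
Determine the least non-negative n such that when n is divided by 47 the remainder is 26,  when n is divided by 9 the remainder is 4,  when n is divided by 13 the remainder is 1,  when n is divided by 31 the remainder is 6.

162787

From n ≡ 26 (mod 47) write n = 26 + 47t. Substituting into n ≡ 4 (mod 9) gives 47t ≡ 5 (mod 9), and since 2⁻¹ ≡ 5 (mod 9), t ≡ 7. Hence n ≡ 26 + 47·7 = 355 (mod 423).
From n ≡ 355 (mod 423) write n = 355 + 423t. Substituting into n ≡ 1 (mod 13) gives 423t ≡ 10 (mod 13), and since 7⁻¹ ≡ 2 (mod 13), t ≡ 7. Hence n ≡ 355 + 423·7 = 3316 (mod 5499).
From n ≡ 3316 (mod 5499) write n = 3316 + 5499t. Substituting into n ≡ 6 (mod 31) gives 5499t ≡ 7 (mod 31), and since 12⁻¹ ≡ 13 (mod 31), t ≡ 29. Hence n ≡ 3316 + 5499·29 = 162787 (mod 170469).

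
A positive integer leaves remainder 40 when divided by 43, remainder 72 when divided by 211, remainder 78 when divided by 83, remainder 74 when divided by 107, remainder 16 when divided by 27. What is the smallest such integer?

From x ≡ 40 (mod 43) write x = 40 + 43t. Substituting into x ≡ 72 (mod 211) gives 43t ≡ 32 (mod 211), and since 43⁻¹ ≡ 54 (mod 211), t ≡ 40. Hence x ≡ 40 + 43·40 = 1760 (mod 9073).
From x ≡ 1760 (mod 9073) write x = 1760 + 9073t. Substituting into x ≡ 78 (mod 83) gives 9073t ≡ 61 (mod 83), and since 26⁻¹ ≡ 16 (mod 83), t ≡ 63. Hence x ≡ 1760 + 9073·63 = 573359 (mod 753059).
From x ≡ 573359 (mod 753059) write x = 573359 + 753059t. Substituting into x ≡ 74 (mod 107) gives 753059t ≡ 21 (mod 107), and since 100⁻¹ ≡ 61 (mod 107), t ≡ 104. Hence x ≡ 573359 + 753059·104 = 78891495 (mod 80577313).
From x ≡ 78891495 (mod 80577313) write x = 78891495 + 80577313t. Substituting into x ≡ 16 (mod 27) gives 80577313t ≡ 10 (mod 27), and since 25⁻¹ ≡ 13 (mod 27), t ≡ 22. Hence x ≡ 78891495 + 80577313·22 = 1851592381 (mod 2175587451).

1851592381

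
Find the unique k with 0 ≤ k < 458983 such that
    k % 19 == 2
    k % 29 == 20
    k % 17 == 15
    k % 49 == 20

397900

Combine the congruences pairwise.
From k ≡ 2 (mod 19) write k = 2 + 19t. Substituting into k ≡ 20 (mod 29) gives 19t ≡ 18 (mod 29), and since 19⁻¹ ≡ 26 (mod 29), t ≡ 4. Hence k ≡ 2 + 19·4 = 78 (mod 551).
From k ≡ 78 (mod 551) write k = 78 + 551t. Substituting into k ≡ 15 (mod 17) gives 551t ≡ 5 (mod 17), and since 7⁻¹ ≡ 5 (mod 17), t ≡ 8. Hence k ≡ 78 + 551·8 = 4486 (mod 9367).
From k ≡ 4486 (mod 9367) write k = 4486 + 9367t. Substituting into k ≡ 20 (mod 49) gives 9367t ≡ 42 (mod 49), and since 8⁻¹ ≡ 43 (mod 49), t ≡ 42. Hence k ≡ 4486 + 9367·42 = 397900 (mod 458983).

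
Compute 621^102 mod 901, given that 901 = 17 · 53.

208

Mod 17: 621 ≡ 9; by Fermat, exponent reduces to 102 mod 16 = 6; 9^6 ≡ 4 (mod 17).
Mod 53: 621 ≡ 38; by Fermat, exponent reduces to 102 mod 52 = 50; 38^50 ≡ 49 (mod 53).
Combine by CRT: x ≡ 4 (mod 17), x ≡ 49 (mod 53) ⇒ x ≡ 208 (mod 901).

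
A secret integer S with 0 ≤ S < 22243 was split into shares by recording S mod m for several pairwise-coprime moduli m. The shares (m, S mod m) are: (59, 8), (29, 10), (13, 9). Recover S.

126

Combine the congruences pairwise.
From S ≡ 8 (mod 59) write S = 8 + 59t. Substituting into S ≡ 10 (mod 29) gives 59t ≡ 2 (mod 29), and since 1⁻¹ ≡ 1 (mod 29), t ≡ 2. Hence S ≡ 8 + 59·2 = 126 (mod 1711).
From S ≡ 126 (mod 1711) write S = 126 + 1711t. Substituting into S ≡ 9 (mod 13) gives 1711t ≡ 0 (mod 13), and since 8⁻¹ ≡ 5 (mod 13), t ≡ 0. Hence S ≡ 126 + 1711·0 = 126 (mod 22243).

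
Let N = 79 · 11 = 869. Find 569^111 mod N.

Mod 79: 569 ≡ 16; by Fermat, exponent reduces to 111 mod 78 = 33; 16^33 ≡ 62 (mod 79).
Mod 11: 569 ≡ 8; by Fermat, exponent reduces to 111 mod 10 = 1; 8^1 ≡ 8 (mod 11).
Combine by CRT: x ≡ 62 (mod 79), x ≡ 8 (mod 11) ⇒ x ≡ 536 (mod 869).

536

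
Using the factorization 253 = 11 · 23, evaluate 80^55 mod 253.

45

Mod 11: 80 ≡ 3; by Fermat, exponent reduces to 55 mod 10 = 5; 3^5 ≡ 1 (mod 11).
Mod 23: 80 ≡ 11; by Fermat, exponent reduces to 55 mod 22 = 11; 11^11 ≡ 22 (mod 23).
Combine by CRT: x ≡ 1 (mod 11), x ≡ 22 (mod 23) ⇒ x ≡ 45 (mod 253).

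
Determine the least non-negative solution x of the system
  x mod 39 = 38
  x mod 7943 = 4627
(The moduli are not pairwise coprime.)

Combine the congruences pairwise.
gcd(39, 7943) = 13 and 13 | (4627 − 38), so the pair is consistent; merging gives x ≡ 20513 (mod 23829), where 23829 = lcm(39, 7943).
The solution is unique modulo lcm(39, 7943) = 23829.

20513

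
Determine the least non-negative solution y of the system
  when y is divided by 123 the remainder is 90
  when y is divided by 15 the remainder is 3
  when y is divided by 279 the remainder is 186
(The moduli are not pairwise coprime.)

gcd(123, 15) = 3 and 3 | (3 − 90), so the pair is consistent; merging gives y ≡ 213 (mod 615), where 615 = lcm(123, 15).
gcd(615, 279) = 3 and 3 | (186 − 213), so the pair is consistent; merging gives y ≡ 14973 (mod 57195), where 57195 = lcm(615, 279).
The solution is unique modulo lcm(123, 15, 279) = 57195.

14973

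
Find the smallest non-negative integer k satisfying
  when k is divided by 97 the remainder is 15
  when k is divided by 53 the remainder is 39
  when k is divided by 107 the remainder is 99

22034

From k ≡ 15 (mod 97) write k = 15 + 97t. Substituting into k ≡ 39 (mod 53) gives 97t ≡ 24 (mod 53), and since 44⁻¹ ≡ 47 (mod 53), t ≡ 15. Hence k ≡ 15 + 97·15 = 1470 (mod 5141).
From k ≡ 1470 (mod 5141) write k = 1470 + 5141t. Substituting into k ≡ 99 (mod 107) gives 5141t ≡ 20 (mod 107), and since 5⁻¹ ≡ 43 (mod 107), t ≡ 4. Hence k ≡ 1470 + 5141·4 = 22034 (mod 550087).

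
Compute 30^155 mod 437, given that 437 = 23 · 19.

Mod 23: 30 ≡ 7; by Fermat, exponent reduces to 155 mod 22 = 1; 7^1 ≡ 7 (mod 23).
Mod 19: 30 ≡ 11; by Fermat, exponent reduces to 155 mod 18 = 11; 11^11 ≡ 7 (mod 19).
Combine by CRT: x ≡ 7 (mod 23), x ≡ 7 (mod 19) ⇒ x ≡ 7 (mod 437).

7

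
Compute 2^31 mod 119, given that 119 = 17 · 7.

Mod 17: 2 ≡ 2; by Fermat, exponent reduces to 31 mod 16 = 15; 2^15 ≡ 9 (mod 17).
Mod 7: 2 ≡ 2; by Fermat, exponent reduces to 31 mod 6 = 1; 2^1 ≡ 2 (mod 7).
Combine by CRT: x ≡ 9 (mod 17), x ≡ 2 (mod 7) ⇒ x ≡ 9 (mod 119).

9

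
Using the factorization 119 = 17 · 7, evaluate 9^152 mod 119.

Mod 17: 9 ≡ 9; by Fermat, exponent reduces to 152 mod 16 = 8; 9^8 ≡ 1 (mod 17).
Mod 7: 9 ≡ 2; by Fermat, exponent reduces to 152 mod 6 = 2; 2^2 ≡ 4 (mod 7).
Combine by CRT: x ≡ 1 (mod 17), x ≡ 4 (mod 7) ⇒ x ≡ 18 (mod 119).

18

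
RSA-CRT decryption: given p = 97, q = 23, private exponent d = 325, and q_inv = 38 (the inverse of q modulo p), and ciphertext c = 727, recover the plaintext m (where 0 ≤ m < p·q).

1929

d_p = d mod (p−1) = 325 mod 96 = 37; d_q = d mod (q−1) = 17.
m₁ = c^(d_p) mod p: c ≡ 48 (mod 97), and 48^37 mod 97 = 86.
m₂ = c^(d_q) mod q: c ≡ 14 (mod 23), and 14^17 mod 23 = 20.
h = q_inv·(m₁ − m₂) mod p = 38·(86 − 20) mod 97 = 83.
m = m₂ + h·q = 20 + 83·23 = 1929.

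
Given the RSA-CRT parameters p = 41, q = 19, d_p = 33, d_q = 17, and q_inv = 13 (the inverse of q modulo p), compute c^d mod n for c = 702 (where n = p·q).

m₁ = c^(d_p) mod p: c ≡ 5 (mod 41), and 5^33 mod 41 = 39.
m₂ = c^(d_q) mod q: c ≡ 18 (mod 19), and 18^17 mod 19 = 18.
h = q_inv·(m₁ − m₂) mod p = 13·(39 − 18) mod 41 = 27.
m = m₂ + h·q = 18 + 27·19 = 531.

531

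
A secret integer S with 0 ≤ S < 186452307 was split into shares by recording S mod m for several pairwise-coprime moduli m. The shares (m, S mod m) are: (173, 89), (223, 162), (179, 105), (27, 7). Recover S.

The moduli are pairwise coprime; N = 173·223·179·27 = 186452307.
N/173 = 1077759; 1077759 ≡ 142 (mod 173); 142·106 ≡ 1, so inverse 106.
N/223 = 836109; 836109 ≡ 82 (mod 223); 82·68 ≡ 1, so inverse 68.
N/179 = 1041633; 1041633 ≡ 32 (mod 179); 32·28 ≡ 1, so inverse 28.
N/27 = 6905641; 6905641 ≡ 13 (mod 27); 13·25 ≡ 1, so inverse 25.
S ≡ 89·1077759·106 + 162·836109·68 + 105·1041633·28 + 7·6905641·25 = 23649043345.
23649043345 mod 186452307 = 156052663.

156052663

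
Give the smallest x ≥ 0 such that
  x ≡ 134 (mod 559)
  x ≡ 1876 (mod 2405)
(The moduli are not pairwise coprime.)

Combine the congruences pairwise.
gcd(559, 2405) = 13 and 13 | (1876 − 134), so the pair is consistent; merging gives x ≡ 88456 (mod 103415), where 103415 = lcm(559, 2405).
The solution is unique modulo lcm(559, 2405) = 103415.

88456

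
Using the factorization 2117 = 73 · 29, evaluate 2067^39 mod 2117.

Mod 73: 2067 ≡ 23; 23^39 ≡ 49 (mod 73).
Mod 29: 2067 ≡ 8; by Fermat, exponent reduces to 39 mod 28 = 11; 8^11 ≡ 3 (mod 29).
Combine by CRT: x ≡ 49 (mod 73), x ≡ 3 (mod 29) ⇒ x ≡ 1801 (mod 2117).

1801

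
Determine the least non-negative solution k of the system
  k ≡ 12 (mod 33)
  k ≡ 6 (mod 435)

441

Combine the congruences pairwise.
gcd(33, 435) = 3 and 3 | (6 − 12), so the pair is consistent; merging gives k ≡ 441 (mod 4785), where 4785 = lcm(33, 435).
The solution is unique modulo lcm(33, 435) = 4785.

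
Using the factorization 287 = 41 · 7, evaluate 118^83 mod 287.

244

Mod 41: 118 ≡ 36; by Fermat, exponent reduces to 83 mod 40 = 3; 36^3 ≡ 39 (mod 41).
Mod 7: 118 ≡ 6; by Fermat, exponent reduces to 83 mod 6 = 5; 6^5 ≡ 6 (mod 7).
Combine by CRT: x ≡ 39 (mod 41), x ≡ 6 (mod 7) ⇒ x ≡ 244 (mod 287).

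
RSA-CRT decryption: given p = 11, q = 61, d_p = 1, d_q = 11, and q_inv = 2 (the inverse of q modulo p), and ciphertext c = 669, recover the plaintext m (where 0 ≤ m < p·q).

m₁ = c^(d_p) mod p: c ≡ 9 (mod 11), and 9^1 mod 11 = 9.
m₂ = c^(d_q) mod q: c ≡ 59 (mod 61), and 59^11 mod 61 = 26.
h = q_inv·(m₁ − m₂) mod p = 2·(9 − 26) mod 11 = 10.
m = m₂ + h·q = 26 + 10·61 = 636.

636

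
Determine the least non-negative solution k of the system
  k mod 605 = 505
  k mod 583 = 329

27730

gcd(605, 583) = 11 and 11 | (329 − 505), so the pair is consistent; merging gives k ≡ 27730 (mod 32065), where 32065 = lcm(605, 583).
The solution is unique modulo lcm(605, 583) = 32065.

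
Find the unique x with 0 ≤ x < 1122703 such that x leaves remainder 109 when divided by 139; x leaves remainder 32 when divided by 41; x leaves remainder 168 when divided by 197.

189288

The moduli are pairwise coprime; N = 139·41·197 = 1122703.
N/139 = 8077; 8077 ≡ 15 (mod 139); 15·102 ≡ 1, so inverse 102.
N/41 = 27383; 27383 ≡ 36 (mod 41); 36·8 ≡ 1, so inverse 8.
N/197 = 5699; 5699 ≡ 183 (mod 197); 183·14 ≡ 1, so inverse 14.
x ≡ 109·8077·102 + 32·27383·8 + 168·5699·14 = 110214182.
110214182 mod 1122703 = 189288.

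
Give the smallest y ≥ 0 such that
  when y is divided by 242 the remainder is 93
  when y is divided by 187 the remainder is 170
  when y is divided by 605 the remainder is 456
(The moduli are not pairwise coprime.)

gcd(242, 187) = 11 and 11 | (170 − 93), so the pair is consistent; merging gives y ≡ 3723 (mod 4114), where 4114 = lcm(242, 187).
gcd(4114, 605) = 121 and 121 | (456 − 3723), so the pair is consistent; merging gives y ≡ 11951 (mod 20570), where 20570 = lcm(4114, 605).
The solution is unique modulo lcm(242, 187, 605) = 20570.

11951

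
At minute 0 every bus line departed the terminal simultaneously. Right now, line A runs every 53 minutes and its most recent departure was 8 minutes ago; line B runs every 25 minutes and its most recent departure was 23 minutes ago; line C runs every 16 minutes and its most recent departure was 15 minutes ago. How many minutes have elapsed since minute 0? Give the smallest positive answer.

8223

Combine the congruences pairwise.
From t ≡ 8 (mod 53) write t = 8 + 53s. Substituting into t ≡ 23 (mod 25) gives 53s ≡ 15 (mod 25), and since 3⁻¹ ≡ 17 (mod 25), s ≡ 5. Hence t ≡ 8 + 53·5 = 273 (mod 1325).
From t ≡ 273 (mod 1325) write t = 273 + 1325s. Substituting into t ≡ 15 (mod 16) gives 1325s ≡ 14 (mod 16), and since 13⁻¹ ≡ 5 (mod 16), s ≡ 6. Hence t ≡ 273 + 1325·6 = 8223 (mod 21200).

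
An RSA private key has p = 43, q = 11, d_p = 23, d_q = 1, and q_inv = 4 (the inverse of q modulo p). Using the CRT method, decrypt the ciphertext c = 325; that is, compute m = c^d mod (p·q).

m₁ = c^(d_p) mod p: c ≡ 24 (mod 43), and 24^23 mod 43 = 17.
m₂ = c^(d_q) mod q: c ≡ 6 (mod 11), and 6^1 mod 11 = 6.
h = q_inv·(m₁ − m₂) mod p = 4·(17 − 6) mod 43 = 1.
m = m₂ + h·q = 6 + 1·11 = 17.

17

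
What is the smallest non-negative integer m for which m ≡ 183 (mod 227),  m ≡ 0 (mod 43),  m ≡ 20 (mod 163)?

814205

From m ≡ 183 (mod 227) write m = 183 + 227t. Substituting into m ≡ 0 (mod 43) gives 227t ≡ 32 (mod 43), and since 12⁻¹ ≡ 18 (mod 43), t ≡ 17. Hence m ≡ 183 + 227·17 = 4042 (mod 9761).
From m ≡ 4042 (mod 9761) write m = 4042 + 9761t. Substituting into m ≡ 20 (mod 163) gives 9761t ≡ 53 (mod 163), and since 144⁻¹ ≡ 60 (mod 163), t ≡ 83. Hence m ≡ 4042 + 9761·83 = 814205 (mod 1591043).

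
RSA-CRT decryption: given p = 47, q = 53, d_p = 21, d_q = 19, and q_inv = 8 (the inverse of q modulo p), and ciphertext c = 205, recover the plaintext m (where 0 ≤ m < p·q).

m₁ = c^(d_p) mod p: c ≡ 17 (mod 47), and 17^21 mod 47 = 27.
m₂ = c^(d_q) mod q: c ≡ 46 (mod 53), and 46^19 mod 53 = 42.
h = q_inv·(m₁ − m₂) mod p = 8·(27 − 42) mod 47 = 21.
m = m₂ + h·q = 42 + 21·53 = 1155.

1155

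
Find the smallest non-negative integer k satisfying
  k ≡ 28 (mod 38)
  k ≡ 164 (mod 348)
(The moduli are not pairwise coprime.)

Combine the congruences pairwise.
gcd(38, 348) = 2 and 2 | (164 − 28), so the pair is consistent; merging gives k ≡ 3296 (mod 6612), where 6612 = lcm(38, 348).
The solution is unique modulo lcm(38, 348) = 6612.

3296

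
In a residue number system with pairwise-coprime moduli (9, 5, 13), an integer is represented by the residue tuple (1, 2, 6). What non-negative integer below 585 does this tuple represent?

From x ≡ 1 (mod 9) write x = 1 + 9t. Substituting into x ≡ 2 (mod 5) gives 9t ≡ 1 (mod 5), and since 4⁻¹ ≡ 4 (mod 5), t ≡ 4. Hence x ≡ 1 + 9·4 = 37 (mod 45).
From x ≡ 37 (mod 45) write x = 37 + 45t. Substituting into x ≡ 6 (mod 13) gives 45t ≡ 8 (mod 13), and since 6⁻¹ ≡ 11 (mod 13), t ≡ 10. Hence x ≡ 37 + 45·10 = 487 (mod 585).

487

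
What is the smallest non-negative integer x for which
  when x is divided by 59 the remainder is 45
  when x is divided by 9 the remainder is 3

Combine the congruences pairwise.
From x ≡ 45 (mod 59) write x = 45 + 59t. Substituting into x ≡ 3 (mod 9) gives 59t ≡ 3 (mod 9), and since 5⁻¹ ≡ 2 (mod 9), t ≡ 6. Hence x ≡ 45 + 59·6 = 399 (mod 531).

399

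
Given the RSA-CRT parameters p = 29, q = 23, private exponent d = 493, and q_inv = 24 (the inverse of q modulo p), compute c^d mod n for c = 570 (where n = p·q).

449

d_p = d mod (p−1) = 493 mod 28 = 17; d_q = d mod (q−1) = 9.
m₁ = c^(d_p) mod p: c ≡ 19 (mod 29), and 19^17 mod 29 = 14.
m₂ = c^(d_q) mod q: c ≡ 18 (mod 23), and 18^9 mod 23 = 12.
h = q_inv·(m₁ − m₂) mod p = 24·(14 − 12) mod 29 = 19.
m = m₂ + h·q = 12 + 19·23 = 449.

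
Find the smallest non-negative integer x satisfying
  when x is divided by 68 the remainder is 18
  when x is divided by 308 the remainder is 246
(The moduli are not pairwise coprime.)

gcd(68, 308) = 4 and 4 | (246 − 18), so the pair is consistent; merging gives x ≡ 1786 (mod 5236), where 5236 = lcm(68, 308).
The solution is unique modulo lcm(68, 308) = 5236.

1786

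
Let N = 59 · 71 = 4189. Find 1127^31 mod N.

Mod 59: 1127 ≡ 6; 6^31 ≡ 23 (mod 59).
Mod 71: 1127 ≡ 62; 62^31 ≡ 22 (mod 71).
Combine by CRT: x ≡ 23 (mod 59), x ≡ 22 (mod 71) ⇒ x ≡ 377 (mod 4189).

377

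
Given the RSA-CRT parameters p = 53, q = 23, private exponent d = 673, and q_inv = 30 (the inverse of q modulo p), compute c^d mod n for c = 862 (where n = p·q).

d_p = d mod (p−1) = 673 mod 52 = 49; d_q = d mod (q−1) = 13.
m₁ = c^(d_p) mod p: c ≡ 14 (mod 53), and 14^49 mod 53 = 22.
m₂ = c^(d_q) mod q: c ≡ 11 (mod 23), and 11^13 mod 23 = 17.
h = q_inv·(m₁ − m₂) mod p = 30·(22 − 17) mod 53 = 44.
m = m₂ + h·q = 17 + 44·23 = 1029.

1029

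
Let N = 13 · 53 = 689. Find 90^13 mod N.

Mod 13: 90 ≡ 12; by Fermat, exponent reduces to 13 mod 12 = 1; 12^1 ≡ 12 (mod 13).
Mod 53: 90 ≡ 37; 37^13 ≡ 52 (mod 53).
Combine by CRT: x ≡ 12 (mod 13), x ≡ 52 (mod 53) ⇒ x ≡ 688 (mod 689).

688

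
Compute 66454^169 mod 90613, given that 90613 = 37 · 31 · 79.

Mod 37: 66454 ≡ 2; by Fermat, exponent reduces to 169 mod 36 = 25; 2^25 ≡ 20 (mod 37).
Mod 31: 66454 ≡ 21; by Fermat, exponent reduces to 169 mod 30 = 19; 21^19 ≡ 13 (mod 31).
Mod 79: 66454 ≡ 15; by Fermat, exponent reduces to 169 mod 78 = 13; 15^13 ≡ 78 (mod 79).
Combine by CRT: x ≡ 20 (mod 37), x ≡ 13 (mod 31), x ≡ 78 (mod 79) ⇒ x ≡ 21961 (mod 90613).

21961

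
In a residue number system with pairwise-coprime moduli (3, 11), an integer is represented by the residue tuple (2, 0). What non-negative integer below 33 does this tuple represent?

From x ≡ 2 (mod 3) write x = 2 + 3t. Substituting into x ≡ 0 (mod 11) gives 3t ≡ 9 (mod 11), and since 3⁻¹ ≡ 4 (mod 11), t ≡ 3. Hence x ≡ 2 + 3·3 = 11 (mod 33).

11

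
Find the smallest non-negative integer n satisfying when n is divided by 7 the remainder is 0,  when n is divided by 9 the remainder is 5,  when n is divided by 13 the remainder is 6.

266

The moduli are pairwise coprime; M = 7·9·13 = 819.
M/7 = 117; 117 ≡ 5 (mod 7); 5·3 ≡ 1, so inverse 3.
M/9 = 91; 91 ≡ 1 (mod 9), inverse 1.
M/13 = 63; 63 ≡ 11 (mod 13); 11·6 ≡ 1, so inverse 6.
n ≡ 0·117·3 + 5·91·1 + 6·63·6 = 2723.
2723 mod 819 = 266.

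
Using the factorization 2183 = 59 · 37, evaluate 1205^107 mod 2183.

Mod 59: 1205 ≡ 25; by Fermat, exponent reduces to 107 mod 58 = 49; 25^49 ≡ 20 (mod 59).
Mod 37: 1205 ≡ 21; by Fermat, exponent reduces to 107 mod 36 = 35; 21^35 ≡ 30 (mod 37).
Combine by CRT: x ≡ 20 (mod 59), x ≡ 30 (mod 37) ⇒ x ≡ 1436 (mod 2183).

1436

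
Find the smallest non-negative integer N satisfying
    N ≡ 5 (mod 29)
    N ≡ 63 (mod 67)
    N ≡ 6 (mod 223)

The moduli are pairwise coprime; M = 29·67·223 = 433289.
M/29 = 14941; 14941 ≡ 6 (mod 29); 6·5 ≡ 1, so inverse 5.
M/67 = 6467; 6467 ≡ 35 (mod 67); 35·23 ≡ 1, so inverse 23.
M/223 = 1943; 1943 ≡ 159 (mod 223); 159·108 ≡ 1, so inverse 108.
N ≡ 5·14941·5 + 63·6467·23 + 6·1943·108 = 11003272.
11003272 mod 433289 = 171047.

171047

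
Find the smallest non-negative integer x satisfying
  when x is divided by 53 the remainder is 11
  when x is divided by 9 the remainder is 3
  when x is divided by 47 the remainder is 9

The moduli are pairwise coprime; N = 53·9·47 = 22419.
N/53 = 423; 423 ≡ 52 (mod 53); 52·52 ≡ 1, so inverse 52.
N/9 = 2491; 2491 ≡ 7 (mod 9); 7·4 ≡ 1, so inverse 4.
N/47 = 477; 477 ≡ 7 (mod 47); 7·27 ≡ 1, so inverse 27.
x ≡ 11·423·52 + 3·2491·4 + 9·477·27 = 387759.
387759 mod 22419 = 6636.

6636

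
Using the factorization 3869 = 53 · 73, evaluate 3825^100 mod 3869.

3575

Mod 53: 3825 ≡ 9; by Fermat, exponent reduces to 100 mod 52 = 48; 9^48 ≡ 24 (mod 53).
Mod 73: 3825 ≡ 29; by Fermat, exponent reduces to 100 mod 72 = 28; 29^28 ≡ 71 (mod 73).
Combine by CRT: x ≡ 24 (mod 53), x ≡ 71 (mod 73) ⇒ x ≡ 3575 (mod 3869).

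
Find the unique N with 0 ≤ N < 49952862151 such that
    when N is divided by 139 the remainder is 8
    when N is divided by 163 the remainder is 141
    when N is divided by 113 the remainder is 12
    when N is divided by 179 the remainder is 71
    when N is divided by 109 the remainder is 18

From N ≡ 8 (mod 139) write N = 8 + 139t. Substituting into N ≡ 141 (mod 163) gives 139t ≡ 133 (mod 163), and since 139⁻¹ ≡ 129 (mod 163), t ≡ 42. Hence N ≡ 8 + 139·42 = 5846 (mod 22657).
From N ≡ 5846 (mod 22657) write N = 5846 + 22657t. Substituting into N ≡ 12 (mod 113) gives 22657t ≡ 42 (mod 113), and since 57⁻¹ ≡ 2 (mod 113), t ≡ 84. Hence N ≡ 5846 + 22657·84 = 1909034 (mod 2560241).
From N ≡ 1909034 (mod 2560241) write N = 1909034 + 2560241t. Substituting into N ≡ 71 (mod 179) gives 2560241t ≡ 72 (mod 179), and since 4⁻¹ ≡ 45 (mod 179), t ≡ 18. Hence N ≡ 1909034 + 2560241·18 = 47993372 (mod 458283139).
From N ≡ 47993372 (mod 458283139) write N = 47993372 + 458283139t. Substituting into N ≡ 18 (mod 109) gives 458283139t ≡ 0 (mod 109), and since 51⁻¹ ≡ 62 (mod 109), t ≡ 0. Hence N ≡ 47993372 + 458283139·0 = 47993372 (mod 49952862151).

47993372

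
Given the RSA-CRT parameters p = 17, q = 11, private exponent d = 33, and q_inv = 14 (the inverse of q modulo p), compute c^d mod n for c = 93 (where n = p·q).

59

d_p = d mod (p−1) = 33 mod 16 = 1; d_q = d mod (q−1) = 3.
m₁ = c^(d_p) mod p: c ≡ 8 (mod 17), and 8^1 mod 17 = 8.
m₂ = c^(d_q) mod q: c ≡ 5 (mod 11), and 5^3 mod 11 = 4.
h = q_inv·(m₁ − m₂) mod p = 14·(8 − 4) mod 17 = 5.
m = m₂ + h·q = 4 + 5·11 = 59.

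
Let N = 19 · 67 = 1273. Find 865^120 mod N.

Mod 19: 865 ≡ 10; by Fermat, exponent reduces to 120 mod 18 = 12; 10^12 ≡ 7 (mod 19).
Mod 67: 865 ≡ 61; by Fermat, exponent reduces to 120 mod 66 = 54; 61^54 ≡ 62 (mod 67).
Combine by CRT: x ≡ 7 (mod 19), x ≡ 62 (mod 67) ⇒ x ≡ 330 (mod 1273).

330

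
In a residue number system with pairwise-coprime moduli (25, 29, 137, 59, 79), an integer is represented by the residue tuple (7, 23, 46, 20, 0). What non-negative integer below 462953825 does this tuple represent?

243877582

From x ≡ 7 (mod 25) write x = 7 + 25t. Substituting into x ≡ 23 (mod 29) gives 25t ≡ 16 (mod 29), and since 25⁻¹ ≡ 7 (mod 29), t ≡ 25. Hence x ≡ 7 + 25·25 = 632 (mod 725).
From x ≡ 632 (mod 725) write x = 632 + 725t. Substituting into x ≡ 46 (mod 137) gives 725t ≡ 99 (mod 137), and since 40⁻¹ ≡ 24 (mod 137), t ≡ 47. Hence x ≡ 632 + 725·47 = 34707 (mod 99325).
From x ≡ 34707 (mod 99325) write x = 34707 + 99325t. Substituting into x ≡ 20 (mod 59) gives 99325t ≡ 5 (mod 59), and since 28⁻¹ ≡ 19 (mod 59), t ≡ 36. Hence x ≡ 34707 + 99325·36 = 3610407 (mod 5860175).
From x ≡ 3610407 (mod 5860175) write x = 3610407 + 5860175t. Substituting into x ≡ 0 (mod 79) gives 5860175t ≡ 51 (mod 79), and since 34⁻¹ ≡ 7 (mod 79), t ≡ 41. Hence x ≡ 3610407 + 5860175·41 = 243877582 (mod 462953825).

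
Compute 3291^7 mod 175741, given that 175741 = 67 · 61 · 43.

Mod 67: 3291 ≡ 8; 8^7 ≡ 52 (mod 67).
Mod 61: 3291 ≡ 58; 58^7 ≡ 9 (mod 61).
Mod 43: 3291 ≡ 23; 23^7 ≡ 6 (mod 43).
Combine by CRT: x ≡ 52 (mod 67), x ≡ 9 (mod 61), x ≡ 6 (mod 43) ⇒ x ≡ 110602 (mod 175741).

110602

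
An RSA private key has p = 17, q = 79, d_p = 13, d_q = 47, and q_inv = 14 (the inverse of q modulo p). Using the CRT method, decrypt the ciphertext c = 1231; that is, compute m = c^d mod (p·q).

176

m₁ = c^(d_p) mod p: c ≡ 7 (mod 17), and 7^13 mod 17 = 6.
m₂ = c^(d_q) mod q: c ≡ 46 (mod 79), and 46^47 mod 79 = 18.
h = q_inv·(m₁ − m₂) mod p = 14·(6 − 18) mod 17 = 2.
m = m₂ + h·q = 18 + 2·79 = 176.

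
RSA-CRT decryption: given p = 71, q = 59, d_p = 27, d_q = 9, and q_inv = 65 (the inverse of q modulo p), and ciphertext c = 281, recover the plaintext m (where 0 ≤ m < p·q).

22

m₁ = c^(d_p) mod p: c ≡ 68 (mod 71), and 68^27 mod 71 = 22.
m₂ = c^(d_q) mod q: c ≡ 45 (mod 59), and 45^9 mod 59 = 22.
h = q_inv·(m₁ − m₂) mod p = 65·(22 − 22) mod 71 = 0.
m = m₂ + h·q = 22 + 0·59 = 22.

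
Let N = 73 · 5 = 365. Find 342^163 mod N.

23

Mod 73: 342 ≡ 50; by Fermat, exponent reduces to 163 mod 72 = 19; 50^19 ≡ 23 (mod 73).
Mod 5: 342 ≡ 2; by Fermat, exponent reduces to 163 mod 4 = 3; 2^3 ≡ 3 (mod 5).
Combine by CRT: x ≡ 23 (mod 73), x ≡ 3 (mod 5) ⇒ x ≡ 23 (mod 365).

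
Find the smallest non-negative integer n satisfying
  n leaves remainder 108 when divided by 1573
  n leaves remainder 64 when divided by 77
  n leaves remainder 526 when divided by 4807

gcd(1573, 77) = 11 and 11 | (64 − 108), so the pair is consistent; merging gives n ≡ 1681 (mod 11011), where 11011 = lcm(1573, 77).
gcd(11011, 4807) = 11 and 11 | (526 − 1681), so the pair is consistent; merging gives n ≡ 4273949 (mod 4811807), where 4811807 = lcm(11011, 4807).
The solution is unique modulo lcm(1573, 77, 4807) = 4811807.

4273949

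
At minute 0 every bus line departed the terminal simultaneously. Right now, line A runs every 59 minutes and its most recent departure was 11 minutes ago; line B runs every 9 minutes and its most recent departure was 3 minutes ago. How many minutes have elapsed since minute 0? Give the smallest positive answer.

129

From t ≡ 11 (mod 59) write t = 11 + 59s. Substituting into t ≡ 3 (mod 9) gives 59s ≡ 1 (mod 9), and since 5⁻¹ ≡ 2 (mod 9), s ≡ 2. Hence t ≡ 11 + 59·2 = 129 (mod 531).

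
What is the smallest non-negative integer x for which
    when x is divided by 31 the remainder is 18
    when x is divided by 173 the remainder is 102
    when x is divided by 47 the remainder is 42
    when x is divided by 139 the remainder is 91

From x ≡ 18 (mod 31) write x = 18 + 31t. Substituting into x ≡ 102 (mod 173) gives 31t ≡ 84 (mod 173), and since 31⁻¹ ≡ 67 (mod 173), t ≡ 92. Hence x ≡ 18 + 31·92 = 2870 (mod 5363).
From x ≡ 2870 (mod 5363) write x = 2870 + 5363t. Substituting into x ≡ 42 (mod 47) gives 5363t ≡ 39 (mod 47), and since 5⁻¹ ≡ 19 (mod 47), t ≡ 36. Hence x ≡ 2870 + 5363·36 = 195938 (mod 252061).
From x ≡ 195938 (mod 252061) write x = 195938 + 252061t. Substituting into x ≡ 91 (mod 139) gives 252061t ≡ 4 (mod 139), and since 54⁻¹ ≡ 121 (mod 139), t ≡ 67. Hence x ≡ 195938 + 252061·67 = 17084025 (mod 35036479).

17084025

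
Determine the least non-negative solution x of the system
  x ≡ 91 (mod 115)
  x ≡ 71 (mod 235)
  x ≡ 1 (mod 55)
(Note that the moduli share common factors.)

33441

gcd(115, 235) = 5 and 5 | (71 − 91), so the pair is consistent; merging gives x ≡ 1011 (mod 5405), where 5405 = lcm(115, 235).
gcd(5405, 55) = 5 and 5 | (1 − 1011), so the pair is consistent; merging gives x ≡ 33441 (mod 59455), where 59455 = lcm(5405, 55).
The solution is unique modulo lcm(115, 235, 55) = 59455.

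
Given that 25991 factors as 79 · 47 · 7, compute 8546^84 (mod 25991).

23430

Mod 79: 8546 ≡ 14; by Fermat, exponent reduces to 84 mod 78 = 6; 14^6 ≡ 46 (mod 79).
Mod 47: 8546 ≡ 39; by Fermat, exponent reduces to 84 mod 46 = 38; 39^38 ≡ 24 (mod 47).
Mod 7: 8546 ≡ 6; since 6 | 84, by Fermat 6^84 ≡ 1 (mod 7).
Combine by CRT: x ≡ 46 (mod 79), x ≡ 24 (mod 47), x ≡ 1 (mod 7) ⇒ x ≡ 23430 (mod 25991).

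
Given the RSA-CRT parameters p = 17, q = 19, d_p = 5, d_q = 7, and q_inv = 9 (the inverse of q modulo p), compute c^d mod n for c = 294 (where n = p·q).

m₁ = c^(d_p) mod p: c ≡ 5 (mod 17), and 5^5 mod 17 = 14.
m₂ = c^(d_q) mod q: c ≡ 9 (mod 19), and 9^7 mod 19 = 4.
h = q_inv·(m₁ − m₂) mod p = 9·(14 − 4) mod 17 = 5.
m = m₂ + h·q = 4 + 5·19 = 99.

99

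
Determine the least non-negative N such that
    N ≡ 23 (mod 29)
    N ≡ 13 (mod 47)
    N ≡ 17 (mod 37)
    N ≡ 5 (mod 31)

670938

Combine the congruences pairwise.
From N ≡ 23 (mod 29) write N = 23 + 29t. Substituting into N ≡ 13 (mod 47) gives 29t ≡ 37 (mod 47), and since 29⁻¹ ≡ 13 (mod 47), t ≡ 11. Hence N ≡ 23 + 29·11 = 342 (mod 1363).
From N ≡ 342 (mod 1363) write N = 342 + 1363t. Substituting into N ≡ 17 (mod 37) gives 1363t ≡ 8 (mod 37), and since 31⁻¹ ≡ 6 (mod 37), t ≡ 11. Hence N ≡ 342 + 1363·11 = 15335 (mod 50431).
From N ≡ 15335 (mod 50431) write N = 15335 + 50431t. Substituting into N ≡ 5 (mod 31) gives 50431t ≡ 15 (mod 31), and since 25⁻¹ ≡ 5 (mod 31), t ≡ 13. Hence N ≡ 15335 + 50431·13 = 670938 (mod 1563361).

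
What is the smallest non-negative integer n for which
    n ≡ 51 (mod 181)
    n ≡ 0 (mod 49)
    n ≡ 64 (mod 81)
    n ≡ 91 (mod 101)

62841079

The moduli are pairwise coprime; M = 181·49·81·101 = 72557289.
M/181 = 400869; 400869 ≡ 135 (mod 181); 135·59 ≡ 1, so inverse 59.
M/49 = 1480761; 1480761 ≡ 30 (mod 49); 30·18 ≡ 1, so inverse 18.
M/81 = 895769; 895769 ≡ 71 (mod 81); 71·8 ≡ 1, so inverse 8.
M/101 = 718389; 718389 ≡ 77 (mod 101); 77·21 ≡ 1, so inverse 21.
n ≡ 51·400869·59 + 0·1480761·18 + 64·895769·8 + 91·718389·21 = 3037689928.
3037689928 mod 72557289 = 62841079.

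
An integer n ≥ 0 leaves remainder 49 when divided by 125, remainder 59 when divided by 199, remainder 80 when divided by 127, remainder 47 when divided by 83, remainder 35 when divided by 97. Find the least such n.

1034802049

From n ≡ 49 (mod 125) write n = 49 + 125t. Substituting into n ≡ 59 (mod 199) gives 125t ≡ 10 (mod 199), and since 125⁻¹ ≡ 121 (mod 199), t ≡ 16. Hence n ≡ 49 + 125·16 = 2049 (mod 24875).
From n ≡ 2049 (mod 24875) write n = 2049 + 24875t. Substituting into n ≡ 80 (mod 127) gives 24875t ≡ 63 (mod 127), and since 110⁻¹ ≡ 112 (mod 127), t ≡ 71. Hence n ≡ 2049 + 24875·71 = 1768174 (mod 3159125).
From n ≡ 1768174 (mod 3159125) write n = 1768174 + 3159125t. Substituting into n ≡ 47 (mod 83) gives 3159125t ≡ 22 (mod 83), and since 62⁻¹ ≡ 79 (mod 83), t ≡ 78. Hence n ≡ 1768174 + 3159125·78 = 248179924 (mod 262207375).
From n ≡ 248179924 (mod 262207375) write n = 248179924 + 262207375t. Substituting into n ≡ 35 (mod 97) gives 262207375t ≡ 43 (mod 97), and since 79⁻¹ ≡ 70 (mod 97), t ≡ 3. Hence n ≡ 248179924 + 262207375·3 = 1034802049 (mod 25434115375).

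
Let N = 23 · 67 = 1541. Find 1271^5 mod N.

Mod 23: 1271 ≡ 6; 6^5 ≡ 2 (mod 23).
Mod 67: 1271 ≡ 65; 65^5 ≡ 35 (mod 67).
Combine by CRT: x ≡ 2 (mod 23), x ≡ 35 (mod 67) ⇒ x ≡ 370 (mod 1541).

370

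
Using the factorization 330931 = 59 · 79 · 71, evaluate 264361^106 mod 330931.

90710

Mod 59: 264361 ≡ 41; by Fermat, exponent reduces to 106 mod 58 = 48; 41^48 ≡ 27 (mod 59).
Mod 79: 264361 ≡ 27; by Fermat, exponent reduces to 106 mod 78 = 28; 27^28 ≡ 18 (mod 79).
Mod 71: 264361 ≡ 28; by Fermat, exponent reduces to 106 mod 70 = 36; 28^36 ≡ 43 (mod 71).
Combine by CRT: x ≡ 27 (mod 59), x ≡ 18 (mod 79), x ≡ 43 (mod 71) ⇒ x ≡ 90710 (mod 330931).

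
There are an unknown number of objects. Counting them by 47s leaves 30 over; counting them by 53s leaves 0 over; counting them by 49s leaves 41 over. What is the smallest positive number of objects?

70013

Combine the congruences pairwise.
From N ≡ 30 (mod 47) write N = 30 + 47t. Substituting into N ≡ 0 (mod 53) gives 47t ≡ 23 (mod 53), and since 47⁻¹ ≡ 44 (mod 53), t ≡ 5. Hence N ≡ 30 + 47·5 = 265 (mod 2491).
From N ≡ 265 (mod 2491) write N = 265 + 2491t. Substituting into N ≡ 41 (mod 49) gives 2491t ≡ 21 (mod 49), and since 41⁻¹ ≡ 6 (mod 49), t ≡ 28. Hence N ≡ 265 + 2491·28 = 70013 (mod 122059).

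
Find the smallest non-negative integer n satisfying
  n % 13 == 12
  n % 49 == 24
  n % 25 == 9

14234

The moduli are pairwise coprime; M = 13·49·25 = 15925.
M/13 = 1225; 1225 ≡ 3 (mod 13); 3·9 ≡ 1, so inverse 9.
M/49 = 325; 325 ≡ 31 (mod 49); 31·19 ≡ 1, so inverse 19.
M/25 = 637; 637 ≡ 12 (mod 25); 12·23 ≡ 1, so inverse 23.
n ≡ 12·1225·9 + 24·325·19 + 9·637·23 = 412359.
412359 mod 15925 = 14234.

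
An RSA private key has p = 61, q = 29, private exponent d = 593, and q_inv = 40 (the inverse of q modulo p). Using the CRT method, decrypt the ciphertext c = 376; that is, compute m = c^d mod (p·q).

115

d_p = d mod (p−1) = 593 mod 60 = 53; d_q = d mod (q−1) = 5.
m₁ = c^(d_p) mod p: c ≡ 10 (mod 61), and 10^53 mod 61 = 54.
m₂ = c^(d_q) mod q: c ≡ 28 (mod 29), and 28^5 mod 29 = 28.
h = q_inv·(m₁ − m₂) mod p = 40·(54 − 28) mod 61 = 3.
m = m₂ + h·q = 28 + 3·29 = 115.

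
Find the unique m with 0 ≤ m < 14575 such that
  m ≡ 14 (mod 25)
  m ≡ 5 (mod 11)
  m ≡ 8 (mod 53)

The moduli are pairwise coprime; N = 25·11·53 = 14575.
N/25 = 583; 583 ≡ 8 (mod 25); 8·22 ≡ 1, so inverse 22.
N/11 = 1325; 1325 ≡ 5 (mod 11); 5·9 ≡ 1, so inverse 9.
N/53 = 275; 275 ≡ 10 (mod 53); 10·16 ≡ 1, so inverse 16.
m ≡ 14·583·22 + 5·1325·9 + 8·275·16 = 274389.
274389 mod 14575 = 12039.

12039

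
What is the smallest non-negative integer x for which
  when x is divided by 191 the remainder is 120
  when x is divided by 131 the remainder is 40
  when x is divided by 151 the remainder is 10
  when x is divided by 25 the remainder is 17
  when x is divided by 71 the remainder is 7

2856188717

The moduli are pairwise coprime; N = 191·131·151·25·71 = 6706253525.
N/191 = 35111275; 35111275 ≡ 127 (mod 191); 127·188 ≡ 1, so inverse 188.
N/131 = 51192775; 51192775 ≡ 71 (mod 131); 71·24 ≡ 1, so inverse 24.
N/151 = 44412275; 44412275 ≡ 4 (mod 151); 4·38 ≡ 1, so inverse 38.
N/25 = 268250141; 268250141 ≡ 16 (mod 25); 16·11 ≡ 1, so inverse 11.
N/71 = 94454275; 94454275 ≡ 64 (mod 71); 64·10 ≡ 1, so inverse 10.
x ≡ 120·35111275·188 + 40·51192775·24 + 10·44412275·38 + 17·268250141·11 + 7·94454275·10 = 914906668117.
914906668117 mod 6706253525 = 2856188717.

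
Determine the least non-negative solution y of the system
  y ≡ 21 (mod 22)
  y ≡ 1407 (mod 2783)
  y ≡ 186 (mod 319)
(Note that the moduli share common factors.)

Combine the congruences pairwise.
gcd(22, 2783) = 11 and 11 | (1407 − 21), so the pair is consistent; merging gives y ≡ 1407 (mod 5566), where 5566 = lcm(22, 2783).
gcd(5566, 319) = 11 and 11 | (186 − 1407), so the pair is consistent; merging gives y ≡ 90463 (mod 161414), where 161414 = lcm(5566, 319).
The solution is unique modulo lcm(22, 2783, 319) = 161414.

90463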